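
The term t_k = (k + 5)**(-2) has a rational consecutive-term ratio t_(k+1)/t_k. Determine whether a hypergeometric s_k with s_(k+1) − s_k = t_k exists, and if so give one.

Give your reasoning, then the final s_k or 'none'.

The ratio is (k + 5)**2/(k + 6)**2.
Gosper form: A/B · C(k+1)/C(k) with A=k**2 + 10*k + 25, B=k**2 + 12*k + 36, C=1.
Solve (k**2 + 10*k + 25)·f(k+1) − (k**2 + 10*k + 25)·f(k) = 1.
Degrees (2,2,0) ⇒ d ≤ 0.
Generic f = c0 gives residual -1; -1 = 0 cannot hold, so t_k is not Gosper-summable.

no hypergeometric antidifference exists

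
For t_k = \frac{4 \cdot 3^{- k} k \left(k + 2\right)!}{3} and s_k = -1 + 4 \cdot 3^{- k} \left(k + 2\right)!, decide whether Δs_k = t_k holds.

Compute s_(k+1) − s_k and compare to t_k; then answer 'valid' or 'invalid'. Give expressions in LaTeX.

valid (s_(k+1) − s_k reduces to t_k)

s_(k+1) = 4*3**(-k - 1)*factorial(k + 3) - 1
s_(k+1) − s_k = 4*k*factorial(k + 2)/(3*3**k)
(s_(k+1) − s_k) − t_k = 0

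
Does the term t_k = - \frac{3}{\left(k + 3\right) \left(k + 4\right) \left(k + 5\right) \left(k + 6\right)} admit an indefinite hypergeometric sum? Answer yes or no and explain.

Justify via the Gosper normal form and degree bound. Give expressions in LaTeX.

Yes. s_k = \frac{k \left(- k^{2} - 12 k - 47\right)}{60 \left(k + 3\right) \left(k + 4\right) \left(k + 5\right)}.

Ratio r(k) = (k + 3)/(k + 7).
Normal form (A,B,C) = (k + 3, k + 7, 1).
Solve (k + 3)·f(k+1) − (k + 6)·f(k) = 1.
d = 3 from the (1,1,0) case.
Solving with deg f ≤ 3: f(k) = k*(k**2 + 12*k + 47)/180.
R(k) = B(k−1)·f(k)/C(k) = k*(k + 6)*(k**2 + 12*k + 47)/180; s_k = R·t_k = k*(-k**2 - 12*k - 47)/(60*(k + 3)*(k + 4)*(k + 5)).
s_(k+1) − s_k = -3/(k**4 + 18*k**3 + 119*k**2 + 342*k + 360) = t_k.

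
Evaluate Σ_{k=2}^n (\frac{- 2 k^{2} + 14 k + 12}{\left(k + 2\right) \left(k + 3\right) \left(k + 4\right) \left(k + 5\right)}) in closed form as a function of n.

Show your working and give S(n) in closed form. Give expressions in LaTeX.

t_(k+1)/t_k = (k + 2)*(7*k - (k + 1)**2 + 13)/((k + 6)*(-k**2 + 7*k + 6)).
A = k + 2, B = k + 6, C = k**2 - 7*k - 6.
Need (k + 2)·f(k+1) − (k + 5)·f(k) = k**2 - 7*k - 6.
d = 3 from the (1,1,2) case.
Coefficient equations give f(k) = -k*(k**2 + 21*k + 14)/12.
Get s_k = R·t_k = k*(k**2 + 21*k + 14)/(6*(k + 2)*(k + 3)*(k + 4)) with R(k) = B(k−1)f(k)/C(k) = -k*(k + 5)*(k**2 + 21*k + 14)/(12*(k**2 - 7*k - 6)).
s_(k+1) − s_k = 2*(-k**2 + 7*k + 6)/(k**4 + 14*k**3 + 71*k**2 + 154*k + 120) = t_k.
Telescope: S(n) = s_(n+1) − s_(2) = (n**3 + 24*n**2 + 59*n + 36)/(6*(n**3 + 12*n**2 + 47*n + 60)) − (1/6) = 2*(n**2 + n - 2)/(n**3 + 12*n**2 + 47*n + 60).

S(n) = \frac{2 \left(n^{2} + n - 2\right)}{n^{3} + 12 n^{2} + 47 n + 60}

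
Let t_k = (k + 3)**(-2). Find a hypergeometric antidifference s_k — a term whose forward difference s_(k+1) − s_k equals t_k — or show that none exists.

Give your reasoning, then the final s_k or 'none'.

not Gosper-summable; s_k does not exist

Ratio r(k) = (k + 3)**2/(k + 4)**2.
A = k**2 + 6*k + 9, B = k**2 + 8*k + 16, C = 1.
f must satisfy (k**2 + 6*k + 9)·f(k+1) − (k**2 + 6*k + 9)·f(k) = 1.
Degrees (2,2,0) ⇒ d ≤ 0.
f = c0 ⇒ A·f(k+1) − B(k−1)·f(k) − C = -1. The system {-1 = 0} is inconsistent; no antidifference.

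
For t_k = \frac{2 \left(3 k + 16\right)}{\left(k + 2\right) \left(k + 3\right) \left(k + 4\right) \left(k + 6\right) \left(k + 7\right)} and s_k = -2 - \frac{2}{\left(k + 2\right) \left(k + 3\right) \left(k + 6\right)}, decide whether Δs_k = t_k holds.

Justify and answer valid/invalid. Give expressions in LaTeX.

s_(k+1) = -2 - 2/((k + 3)*(k + 4)*(k + 7))
s_(k+1) − s_k = 2*(3*k + 16)/(k**5 + 22*k**4 + 185*k**3 + 740*k**2 + 1404*k + 1008)
(s_(k+1) − s_k) − t_k = 0

Valid — Δs_k = t_k.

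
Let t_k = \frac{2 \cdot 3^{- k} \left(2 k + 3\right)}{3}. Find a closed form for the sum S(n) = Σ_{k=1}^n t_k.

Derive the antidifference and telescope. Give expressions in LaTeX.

S(n) = \frac{2 \cdot 3^{- n} \left(3 \cdot 3^{n} - n - 3\right)}{3}

r(k) = (2*k + 5)/(3*(2*k + 3)) after simplifying.
Take A(k)=1/3, B(k)=1, C(k)=k + 3/2.
Key eq: (1/3)·f(k+1) = (1)·f(k) + (k + 3/2).
deg f ≤ 1 (via 0,0,1).
Solve for f: f(k) = -3*(k + 2)/2 (degree 1 ≤ 1).
Certificate R = B(k−1)f/C = -3*(k + 2)/(2*k + 3) gives s_k = 2*(-k - 2)/3**k.
Check: Δs_k = 2*(2*k + 3)/(3*3**k). ✓
Telescope: S(n) = s_(n+1) − s_(1) = 2*3**(-n - 1)*(-n - 3) − (-2) = 2*(3*3**n - n - 3)/(3*3**n).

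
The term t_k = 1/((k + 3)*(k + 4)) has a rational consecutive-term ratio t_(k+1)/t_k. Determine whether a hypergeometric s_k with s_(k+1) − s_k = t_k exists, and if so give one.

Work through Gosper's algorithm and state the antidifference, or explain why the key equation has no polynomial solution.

s_k = k/(3*(k + 3))

t_(k+1)/t_k = (k + 3)/(k + 5).
Take A(k)=k + 3, B(k)=k + 5, C(k)=1.
Set up (k + 3)·f(k+1) − (k + 4)·f(k) − (1) = 0.
Degrees (1,1,0) ⇒ d ≤ 1.
Match coefficients ⇒ f(k) = k/3.
Certificate R = B(k−1)f/C = k*(k + 4)/3 gives s_k = k/(3*(k + 3)).
Verify: 1/(k**2 + 7*k + 12) matches t_k.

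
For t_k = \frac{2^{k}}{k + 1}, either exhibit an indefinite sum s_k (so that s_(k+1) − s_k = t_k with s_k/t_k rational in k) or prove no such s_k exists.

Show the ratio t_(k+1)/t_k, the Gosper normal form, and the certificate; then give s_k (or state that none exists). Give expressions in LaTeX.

r(k) = 2*(k + 1)/(k + 2) after simplifying.
Factor: A=2*k + 2; B=k + 2; C=1.
Key eq: (2*k + 2)·f(k+1) = (k + 1)·f(k) + (1).
Degrees (1,1,0) ⇒ d ≤ -1.
Bound -1 < 0, so the key equation has no polynomial solution.

none (Gosper's algorithm certifies no s_k)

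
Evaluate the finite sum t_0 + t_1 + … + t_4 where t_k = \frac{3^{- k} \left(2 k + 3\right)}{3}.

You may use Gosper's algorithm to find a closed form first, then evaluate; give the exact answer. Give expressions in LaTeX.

Σ = 479/243

r(k) = (2*k + 5)/(3*(2*k + 3)) after simplifying.
Take A(k)=1/3, B(k)=1, C(k)=k + 3/2.
f must satisfy (1/3)·f(k+1) − (1)·f(k) = k + 3/2.
deg f ≤ 1 (via 0,0,1).
Match coefficients ⇒ f(k) = -3*(k + 2)/2.
Then R = B(k−1)f/C = -3*(k + 2)/(2*k + 3), so s_k = R(k)·t_k = (-k - 2)/3**k.
s_(k+1) − s_k = (2*k + 3)/(3*3**k) = t_k.
Evaluate s at k=5 and k=0: -7/243 and -2; difference 479/243.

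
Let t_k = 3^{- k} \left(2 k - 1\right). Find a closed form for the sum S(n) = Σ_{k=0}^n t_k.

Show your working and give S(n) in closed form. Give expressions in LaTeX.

S(n) = 3^{- n} \left(- n - 1\right)

Compute t_(k+1)/t_k: get (2*k + 1)/(3*(2*k - 1)).
A = 1/3, B = 1, C = k - 1/2.
Key eq: (1/3)·f(k+1) = (1)·f(k) + (k - 1/2).
Bound: deg f ≤ 1.
Match coefficients ⇒ f(k) = -3*k/2.
Certificate R = B(k−1)f/C = -3*k/(2*k - 1) gives s_k = -3**(1 - k)*k.
Check: Δs_k = (2*k - 1)/3**k. ✓
Evaluate: s_(n+1) = (-n - 1)/3**n; subtract s_(0) = 0 ⇒ S(n) = (-n - 1)/3**n.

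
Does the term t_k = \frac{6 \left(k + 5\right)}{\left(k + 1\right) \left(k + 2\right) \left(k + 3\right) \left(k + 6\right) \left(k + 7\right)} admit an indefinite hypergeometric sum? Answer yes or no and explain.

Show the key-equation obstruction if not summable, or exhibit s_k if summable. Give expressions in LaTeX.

The ratio is (k + 1)*(k + 6)**2/((k + 4)*(k + 5)*(k + 8)).
Factor: A=k + 1; B=k + 8; C=k**3 + 14*k**2 + 65*k + 100.
Key eq: (k + 1)·f(k+1) = (k + 7)·f(k) + (k**3 + 14*k**2 + 65*k + 100).
d = 6 from the (1,1,3) case.
Solve for f: f(k) = k*(k + 3)*(k + 4)**2*(k + 5)**2/36 (degree 6 ≤ 6).
So s_k = (B(k−1)f/C)·t_k = (k*(k + 3)*(k + 4)*(k + 7)/36)·t_k = k*(k**2 + 9*k + 20)/(6*(k**3 + 9*k**2 + 20*k + 12)).
Verify: 6*(k + 5)/(k**5 + 19*k**4 + 131*k**3 + 401*k**2 + 540*k + 252) matches t_k.

Yes. s_k = \frac{k \left(k^{2} + 9 k + 20\right)}{6 \left(k^{3} + 9 k^{2} + 20 k + 12\right)}.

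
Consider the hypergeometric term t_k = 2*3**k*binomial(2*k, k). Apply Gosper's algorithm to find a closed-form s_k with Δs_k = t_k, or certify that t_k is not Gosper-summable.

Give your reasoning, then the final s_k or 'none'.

Compute t_(k+1)/t_k: get 6*(2*k + 1)/(k + 1).
Gosper form: A/B · C(k+1)/C(k) with A=12*k + 6, B=k + 1, C=1.
Set up (12*k + 6)·f(k+1) − (k)·f(k) − (1) = 0.
Degrees (1,1,0) ⇒ d ≤ -1.
Bound -1 < 0, so the key equation has no polynomial solution.

no hypergeometric antidifference exists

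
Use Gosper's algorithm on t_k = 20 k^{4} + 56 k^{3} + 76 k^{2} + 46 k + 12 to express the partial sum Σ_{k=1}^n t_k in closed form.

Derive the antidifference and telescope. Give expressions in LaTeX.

S(n) = n \left(4 n^{4} + 24 n^{3} + 60 n^{2} + 75 n + 47\right)

Compute t_(k+1)/t_k: get (10*k**4 + 68*k**3 + 182*k**2 + 223*k + 105)/(10*k**4 + 28*k**3 + 38*k**2 + 23*k + 6).
Factor: A=1; B=1; C=k**4 + 14*k**3/5 + 19*k**2/5 + 23*k/10 + 3/5.
Key eq: (1)·f(k+1) = (1)·f(k) + (k**4 + 14*k**3/5 + 19*k**2/5 + 23*k/10 + 3/5).
d = 5 from the (0,0,4) case.
Match coefficients ⇒ f(k) = k*(4*k**4 + 4*k**3 + 4*k**2 - k + 1)/20.
Then R = B(k−1)f/C = k*(4*k**4 + 4*k**3 + 4*k**2 - k + 1)/(2*(10*k**4 + 28*k**3 + 38*k**2 + 23*k + 6)), so s_k = R(k)·t_k = k*(4*k**4 + 4*k**3 + 4*k**2 - k + 1).
s_(k+1) − s_k = 20*k**4 + 56*k**3 + 76*k**2 + 46*k + 12 = t_k.
Σ_(k=1)^n t_k = s_(n+1) − s_(1) = (4*n**5 + 24*n**4 + 60*n**3 + 75*n**2 + 47*n + 12) − (12), i.e. n*(4*n**4 + 24*n**3 + 60*n**2 + 75*n + 47).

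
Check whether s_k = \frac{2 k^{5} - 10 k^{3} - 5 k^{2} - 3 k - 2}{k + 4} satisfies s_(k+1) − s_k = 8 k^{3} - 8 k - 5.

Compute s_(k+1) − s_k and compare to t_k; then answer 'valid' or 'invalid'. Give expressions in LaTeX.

s_(k+1) = (-3*k + 2*(k + 1)**5 - 10*(k + 1)**3 - 5*(k + 1)**2 - 5)/(k + 5)
s_(k+1) − s_k = (8*k**5 + 60*k**4 + 80*k**3 - 65*k**2 - 133*k - 62)/(k**2 + 9*k + 20)
(s_(k+1) − s_k) − t_k = 2*(-6*k**4 - 36*k**3 + 6*k**2 + 36*k + 19)/(k**2 + 9*k + 20)

Invalid: residual \frac{2 \left(- 6 k^{4} - 36 k^{3} + 6 k^{2} + 36 k + 19\right)}{k^{2} + 9 k + 20} ≠ 0.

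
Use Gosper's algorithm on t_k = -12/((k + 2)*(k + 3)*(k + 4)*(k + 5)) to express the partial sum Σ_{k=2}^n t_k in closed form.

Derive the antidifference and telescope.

Step 1: r(k) = (k + 2)/(k + 6).
So A=k + 2 and B=k + 6, with C=1.
Solve (k + 2)·f(k+1) − (k + 5)·f(k) = 1.
Bound: deg f ≤ 3.
Match coefficients ⇒ f(k) = k*(k**2 + 9*k + 26)/72.
Certificate R = B(k−1)f/C = k*(k + 5)*(k**2 + 9*k + 26)/72 gives s_k = k*(-k**2 - 9*k - 26)/(6*(k + 2)*(k + 3)*(k + 4)).
Δs = -12/(k**4 + 14*k**3 + 71*k**2 + 154*k + 120), as required.
Σ_(k=2)^n t_k = s_(n+1) − s_(2) = ((-n**3 - 12*n**2 - 47*n - 36)/(6*(n**3 + 12*n**2 + 47*n + 60))) − (-2/15), i.e. (-n**3 - 12*n**2 - 47*n + 60)/(30*(n**3 + 12*n**2 + 47*n + 60)).

S(n) = (-n**3 - 12*n**2 - 47*n + 60)/(30*(n**3 + 12*n**2 + 47*n + 60))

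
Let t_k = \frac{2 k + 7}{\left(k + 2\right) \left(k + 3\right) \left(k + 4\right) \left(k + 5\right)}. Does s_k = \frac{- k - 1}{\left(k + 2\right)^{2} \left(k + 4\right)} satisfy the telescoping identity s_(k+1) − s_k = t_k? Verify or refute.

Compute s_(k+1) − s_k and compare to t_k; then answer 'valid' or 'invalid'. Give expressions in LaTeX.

s_(k+1) = (-k - 2)/((k + 3)**2*(k + 5))
s_(k+1) − s_k = ((k + 1)*(k + 3)**2*(k + 5) - (k + 2)**3*(k + 4))/((k + 2)**2*(k + 3)**2*(k + 4)*(k + 5))
(s_(k+1) − s_k) − t_k = (-3*k**2 - 19*k - 29)/(k**6 + 19*k**5 + 147*k**4 + 593*k**3 + 1316*k**2 + 1524*k + 720)

Invalid: residual \frac{- 3 k^{2} - 19 k - 29}{k^{6} + 19 k^{5} + 147 k^{4} + 593 k^{3} + 1316 k^{2} + 1524 k + 720} ≠ 0.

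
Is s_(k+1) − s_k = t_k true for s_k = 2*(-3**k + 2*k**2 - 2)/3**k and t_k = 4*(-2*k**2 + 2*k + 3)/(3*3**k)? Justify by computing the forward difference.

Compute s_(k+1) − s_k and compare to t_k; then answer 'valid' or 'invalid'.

s_(k+1) = 2*(-3*3**k + 2*(k + 1)**2 - 2)/(3*3**k)
s_(k+1) − s_k = 4*(-2*k**2 + 2*k + 3)/(3*3**k)
(s_(k+1) − s_k) − t_k = 0

valid; difference matches t_k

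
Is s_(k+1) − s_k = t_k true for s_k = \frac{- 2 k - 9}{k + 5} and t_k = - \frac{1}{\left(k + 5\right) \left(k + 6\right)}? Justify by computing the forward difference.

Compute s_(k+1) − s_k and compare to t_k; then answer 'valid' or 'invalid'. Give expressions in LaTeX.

s_(k+1) = (-2*k - 11)/(k + 6)
s_(k+1) − s_k = -1/(k**2 + 11*k + 30)
(s_(k+1) − s_k) − t_k = 0

valid (s_(k+1) − s_k reduces to t_k)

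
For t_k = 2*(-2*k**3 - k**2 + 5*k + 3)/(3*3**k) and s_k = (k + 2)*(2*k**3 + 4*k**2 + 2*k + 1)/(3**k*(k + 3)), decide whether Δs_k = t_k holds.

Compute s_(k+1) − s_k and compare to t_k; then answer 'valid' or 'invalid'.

Invalid: residual (4*k**4 + 20*k**3 + 8*k**2 - 30*k - 15)/(3*3**k*(k**2 + 7*k + 12)) ≠ 0.

s_(k+1) = (2*k**4 + 16*k**3 + 46*k**2 + 57*k + 27)/(3*3**k*(k + 4))
s_(k+1) − s_k = (-4*k**5 - 26*k**4 - 32*k**3 + 60*k**2 + 132*k + 57)/(3*3**k*(k**2 + 7*k + 12))
(s_(k+1) − s_k) − t_k = (4*k**4 + 20*k**3 + 8*k**2 - 30*k - 15)/(3*3**k*(k**2 + 7*k + 12))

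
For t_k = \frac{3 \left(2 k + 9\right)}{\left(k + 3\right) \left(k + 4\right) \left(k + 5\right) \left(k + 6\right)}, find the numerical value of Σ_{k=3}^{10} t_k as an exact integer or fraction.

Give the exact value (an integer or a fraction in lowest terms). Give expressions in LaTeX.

Σ = 11/224

r(k) = (k + 3)*(2*k + 11)/((k + 7)*(2*k + 9)) after simplifying.
Gosper form: A/B · C(k+1)/C(k) with A=k + 3, B=k + 7, C=k + 9/2.
Solve (k + 3)·f(k+1) − (k + 6)·f(k) = k + 9/2.
Bound: deg f ≤ 3.
Match coefficients ⇒ f(k) = k*(k + 4)*(k + 8)/30.
R(k) = B(k−1)·f(k)/C(k) = k*(k + 4)*(k + 6)*(k + 8)/(15*(2*k + 9)); s_k = R·t_k = k*(k + 8)/(5*(k**2 + 8*k + 15)).
Check: Δs_k = 3*(2*k + 9)/(k**4 + 18*k**3 + 119*k**2 + 342*k + 360). ✓
Σ_(k=3)^(10) t_k = s_(11) − s_(3) = 209/1120 − (11/80) = 11/224.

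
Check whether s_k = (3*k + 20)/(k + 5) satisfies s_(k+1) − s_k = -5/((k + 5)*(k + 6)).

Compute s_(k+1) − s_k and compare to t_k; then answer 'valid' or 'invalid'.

Valid: the claim telescopes to t_k.

s_(k+1) = (3*k + 23)/(k + 6)
s_(k+1) − s_k = -5/(k**2 + 11*k + 30)
(s_(k+1) − s_k) − t_k = 0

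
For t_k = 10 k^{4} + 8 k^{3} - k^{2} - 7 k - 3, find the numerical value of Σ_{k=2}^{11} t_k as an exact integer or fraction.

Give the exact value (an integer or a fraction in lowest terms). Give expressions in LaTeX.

Σ = 433580

t_(k+1)/t_k = (10*k**4 + 48*k**3 + 83*k**2 + 55*k + 7)/(10*k**4 + 8*k**3 - k**2 - 7*k - 3).
So A=1 and B=1, with C=k**4 + 4*k**3/5 - k**2/10 - 7*k/10 - 3/10.
Set up (1)·f(k+1) − (1)·f(k) − (k**4 + 4*k**3/5 - k**2/10 - 7*k/10 - 3/10) = 0.
From deg A=0, deg B=0, deg C=4: d=5.
Solve for f: f(k) = k**2*(2*k**3 - 3*k**2 - k - 1)/10 (degree 5 ≤ 5).
Then R = B(k−1)f/C = k**2*(2*k**3 - 3*k**2 - k - 1)/(10*k**4 + 8*k**3 - k**2 - 7*k - 3), so s_k = R(k)·t_k = k**2*(2*k**3 - 3*k**2 - k - 1).
Verify: 10*k**4 + 8*k**3 - k**2 - 7*k - 3 matches t_k.
Telescoping: Σ = s_(12) − s_(2) = 433584 − (4) = 433580.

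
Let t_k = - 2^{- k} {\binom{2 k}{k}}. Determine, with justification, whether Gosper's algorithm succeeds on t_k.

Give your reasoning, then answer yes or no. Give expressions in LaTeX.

No — negative degree bound, so no certificate f.

Ratio r(k) = (2*k + 1)/(k + 1).
So A=2*k + 1 and B=k + 1, with C=1.
f must satisfy (2*k + 1)·f(k+1) − (k)·f(k) = 1.
Degrees (1,1,0) ⇒ d ≤ -1.
deg f ≤ -1 is impossible — no certificate.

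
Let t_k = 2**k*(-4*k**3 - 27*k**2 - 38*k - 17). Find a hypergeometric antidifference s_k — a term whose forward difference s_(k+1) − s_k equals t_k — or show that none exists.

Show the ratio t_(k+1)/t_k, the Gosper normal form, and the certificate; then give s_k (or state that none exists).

Compute t_(k+1)/t_k: get 2*(4*k**3 + 39*k**2 + 104*k + 86)/(4*k**3 + 27*k**2 + 38*k + 17).
A = 2, B = 1, C = k**3 + 27*k**2/4 + 19*k/2 + 17/4.
Key eq: (2)·f(k+1) = (1)·f(k) + (k**3 + 27*k**2/4 + 19*k/2 + 17/4).
deg f ≤ 3 (via 0,0,3).
Match coefficients ⇒ f(k) = (4*k**3 + 3*k**2 + 2*k - 1)/4.
Get s_k = R·t_k = 2**k*(-4*k**3 - 3*k**2 - 2*k + 1) with R(k) = B(k−1)f(k)/C(k) = (4*k**3 + 3*k**2 + 2*k - 1)/(4*k**3 + 27*k**2 + 38*k + 17).
Verify: 2**k*(-4*k**3 - 27*k**2 - 38*k - 17) matches t_k.

s_k = 2**k*(-4*k**3 - 3*k**2 - 2*k + 1)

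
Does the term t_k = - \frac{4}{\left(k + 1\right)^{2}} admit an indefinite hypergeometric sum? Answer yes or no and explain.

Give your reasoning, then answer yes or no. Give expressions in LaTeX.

The ratio is (k + 1)**2/(k + 2)**2.
Factor: A=k**2 + 2*k + 1; B=k**2 + 4*k + 4; C=1.
Set up (k**2 + 2*k + 1)·f(k+1) − (k**2 + 2*k + 1)·f(k) − (1) = 0.
From deg A=2, deg B=2, deg C=0: d=0.
Write f(k) = c0. Then LHS − RHS = -1, requiring -1 = 0: contradictory. No certificate.

No — key equation has no polynomial f.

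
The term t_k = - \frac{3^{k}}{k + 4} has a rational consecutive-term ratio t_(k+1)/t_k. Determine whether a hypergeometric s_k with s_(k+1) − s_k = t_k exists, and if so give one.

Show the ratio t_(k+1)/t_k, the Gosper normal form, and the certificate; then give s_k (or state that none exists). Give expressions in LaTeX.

Compute t_(k+1)/t_k: get 3*(k + 4)/(k + 5).
Gosper form: A/B · C(k+1)/C(k) with A=3*k + 12, B=k + 5, C=1.
Key eq: (3*k + 12)·f(k+1) = (k + 4)·f(k) + (1).
d = -1 from the (1,1,0) case.
deg f ≤ -1 is impossible — no certificate.

not Gosper-summable; s_k does not exist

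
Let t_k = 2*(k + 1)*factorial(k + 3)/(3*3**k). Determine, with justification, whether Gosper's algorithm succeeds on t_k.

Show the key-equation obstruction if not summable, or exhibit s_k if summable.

Yes. s_k = 2*factorial(k + 3)/3**k.

Compute t_(k+1)/t_k: get (k + 2)*(k + 4)/(3*(k + 1)).
Take A(k)=k/3 + 4/3, B(k)=1, C(k)=k + 1.
Solve (k/3 + 4/3)·f(k+1) − (1)·f(k) = k + 1.
From deg A=1, deg B=0, deg C=1: d=0.
Match coefficients ⇒ f(k) = 3.
Get s_k = R·t_k = 2*factorial(k + 3)/3**k with R(k) = B(k−1)f(k)/C(k) = 3/(k + 1).
s_(k+1) − s_k = 2*(k + 1)*factorial(k + 3)/(3*3**k) = t_k.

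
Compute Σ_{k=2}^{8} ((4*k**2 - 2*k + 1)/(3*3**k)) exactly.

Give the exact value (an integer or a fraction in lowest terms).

Σ = 26071/19683

Ratio r(k) = (4*k**2 + 6*k + 3)/(3*(4*k**2 - 2*k + 1)).
Factor: A=1/3; B=1; C=k**2 - k/2 + 1/4.
Solve (1/3)·f(k+1) − (1)·f(k) = k**2 - k/2 + 1/4.
Bound: deg f ≤ 2.
A polynomial solution: f(k) = -3*(2*k**2 + k + 2)/4.
Then R = B(k−1)f/C = -3*(2*k**2 + k + 2)/(4*k**2 - 2*k + 1), so s_k = R(k)·t_k = (-2*k**2 - k - 2)/3**k.
Check: Δs_k = (4*k**2 - 2*k + 1)/(3*3**k). ✓
Telescoping: Σ = s_(9) − s_(2) = -173/19683 − (-4/3) = 26071/19683.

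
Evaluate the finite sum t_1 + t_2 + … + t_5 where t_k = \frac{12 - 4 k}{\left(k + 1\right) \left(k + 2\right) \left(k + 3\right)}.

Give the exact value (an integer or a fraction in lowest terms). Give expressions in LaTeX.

Σ = 5/14

Step 1: r(k) = (k - 2)*(k + 1)/((k - 3)*(k + 4)).
Gosper form: A/B · C(k+1)/C(k) with A=k + 1, B=k + 4, C=k - 3.
Solve (k + 1)·f(k+1) − (k + 3)·f(k) = k - 3.
d = 2 from the (1,1,1) case.
A polynomial solution: f(k) = -k*(k + 5)/2.
Certificate R = B(k−1)f/C = -k*(k + 3)*(k + 5)/(2*(k - 3)) gives s_k = 2*k*(k + 5)/((k + 1)*(k + 2)).
Verify: 4*(3 - k)/(k**3 + 6*k**2 + 11*k + 6) matches t_k.
Sum = s_(6) − s_(1); s_(6) = 33/14, s_(1) = 2 ⇒ 5/14.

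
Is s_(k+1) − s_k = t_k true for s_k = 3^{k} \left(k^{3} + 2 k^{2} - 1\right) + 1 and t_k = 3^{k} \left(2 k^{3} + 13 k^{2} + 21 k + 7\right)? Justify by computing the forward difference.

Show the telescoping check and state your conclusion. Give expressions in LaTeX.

Valid: the claim telescopes to t_k.

s_(k+1) = 3**(k + 1)*((k + 1)**3 + 2*(k + 1)**2 - 1) + 1
s_(k+1) − s_k = 3**k*(2*k**3 + 13*k**2 + 21*k + 7)
(s_(k+1) − s_k) − t_k = 0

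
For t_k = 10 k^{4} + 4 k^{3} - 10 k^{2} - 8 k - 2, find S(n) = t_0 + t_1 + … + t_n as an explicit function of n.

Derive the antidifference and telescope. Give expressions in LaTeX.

Ratio r(k) = (5*k**4 + 22*k**3 + 31*k**2 + 12*k - 3)/(5*k**4 + 2*k**3 - 5*k**2 - 4*k - 1).
Take A(k)=1, B(k)=1, C(k)=k**4 + 2*k**3/5 - k**2 - 4*k/5 - 1/5.
Solve (1)·f(k+1) − (1)·f(k) = k**4 + 2*k**3/5 - k**2 - 4*k/5 - 1/5.
Degrees (0,0,4) ⇒ d ≤ 5.
Solve for f: f(k) = k**2*(k**3 - 2*k**2 - k + 1)/5 (degree 5 ≤ 5).
Then R = B(k−1)f/C = k**2*(k**3 - 2*k**2 - k + 1)/(5*k**4 + 2*k**3 - 5*k**2 - 4*k - 1), so s_k = R(k)·t_k = 2*k**2*(k**3 - 2*k**2 - k + 1).
s_(k+1) − s_k = 10*k**4 + 4*k**3 - 10*k**2 - 8*k - 2 = t_k.
Σ_(k=0)^n t_k = s_(n+1) − s_(0) = (2*n**5 + 6*n**4 + 2*n**3 - 8*n**2 - 8*n - 2) − (0), i.e. 2*n**5 + 6*n**4 + 2*n**3 - 8*n**2 - 8*n - 2.

S(n) = 2 n^{5} + 6 n^{4} + 2 n^{3} - 8 n^{2} - 8 n - 2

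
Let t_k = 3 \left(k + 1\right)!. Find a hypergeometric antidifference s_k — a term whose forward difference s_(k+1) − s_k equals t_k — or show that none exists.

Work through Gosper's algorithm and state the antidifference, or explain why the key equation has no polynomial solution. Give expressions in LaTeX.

Compute t_(k+1)/t_k: get k + 2.
Take A(k)=k + 2, B(k)=1, C(k)=1.
Solve (k + 2)·f(k+1) − (1)·f(k) = 1.
Degrees (1,0,0) ⇒ d ≤ -1.
d = -1 < 0 ⇒ no nonzero polynomial f; not summable.

not Gosper-summable; s_k does not exist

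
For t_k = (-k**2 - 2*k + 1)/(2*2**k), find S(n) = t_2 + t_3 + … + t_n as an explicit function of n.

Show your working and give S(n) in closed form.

S(n) = 2**(-n - 1)*(-2**(n + 3) + n**2 + 6*n + 9)

Compute t_(k+1)/t_k: get (k**2 + 4*k + 2)/(2*(k**2 + 2*k - 1)).
Factor: A=1/2; B=1; C=k**2 + 2*k - 1.
Set up (1/2)·f(k+1) − (1)·f(k) − (k**2 + 2*k - 1) = 0.
Bound: deg f ≤ 2.
Match coefficients ⇒ f(k) = -2*(k + 2)**2.
Get s_k = R·t_k = (k**2 + 4*k + 4)/2**k with R(k) = B(k−1)f(k)/C(k) = -2*(k + 2)**2/(k**2 + 2*k - 1).
Δs = (-k**2 - 2*k + 1)/(2*2**k), as required.
Σ_(k=2)^n t_k = s_(n+1) − s_(2) = (2**(-n - 1)*(n**2 + 6*n + 9)) − (4), i.e. 2**(-n - 1)*(-2**(n + 3) + n**2 + 6*n + 9).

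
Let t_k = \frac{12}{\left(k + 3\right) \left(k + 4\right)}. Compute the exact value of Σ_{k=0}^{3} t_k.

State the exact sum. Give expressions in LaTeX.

r(k) = (k + 3)/(k + 5) after simplifying.
Take A(k)=k + 3, B(k)=k + 5, C(k)=1.
Solve (k + 3)·f(k+1) − (k + 4)·f(k) = 1.
deg f ≤ 1 (via 1,1,0).
Solving with deg f ≤ 1: f(k) = k/3.
R(k) = B(k−1)·f(k)/C(k) = k*(k + 4)/3; s_k = R·t_k = 4*k/(k + 3).
Verify: 12/(k**2 + 7*k + 12) matches t_k.
Sum = s_(4) − s_(0); s_(4) = 16/7, s_(0) = 0 ⇒ 16/7.

Σ = 16/7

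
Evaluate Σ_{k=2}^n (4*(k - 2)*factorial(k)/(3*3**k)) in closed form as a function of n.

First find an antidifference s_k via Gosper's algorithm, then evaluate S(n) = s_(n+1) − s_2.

S(n) = 4*3**(-n - 2)*(-2*3**n + 3*n*factorial(n) + 3*factorial(n))

Compute t_(k+1)/t_k: get (k**2 - 1)/(3*(k - 2)).
Take A(k)=k/3 + 1/3, B(k)=1, C(k)=k - 2.
Solve (k/3 + 1/3)·f(k+1) − (1)·f(k) = k - 2.
Degrees (1,0,1) ⇒ d ≤ 0.
Solve for f: f(k) = 3 (degree 0 ≤ 0).
Certificate R = B(k−1)f/C = 3/(k - 2) gives s_k = 4*factorial(k)/3**k.
s_(k+1) − s_k = 4*(k - 2)*factorial(k)/(3*3**k) = t_k.
Telescope: S(n) = s_(n+1) − s_(2) = 4*3**(-n - 1)*factorial(n + 1) − (8/9) = 4*3**(-n - 2)*(-2*3**n + 3*n*factorial(n) + 3*factorial(n)).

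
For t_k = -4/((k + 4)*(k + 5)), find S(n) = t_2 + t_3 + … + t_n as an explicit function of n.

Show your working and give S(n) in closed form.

Compute t_(k+1)/t_k: get (k + 4)/(k + 6).
So A=k + 4 and B=k + 6, with C=1.
Need (k + 4)·f(k+1) − (k + 5)·f(k) = 1.
Degrees (1,1,0) ⇒ d ≤ 1.
Coefficient equations give f(k) = k/4.
Then R = B(k−1)f/C = k*(k + 5)/4, so s_k = R(k)·t_k = -k/(k + 4).
Verify: -4/(k**2 + 9*k + 20) matches t_k.
Σ_(k=2)^n t_k = s_(n+1) − s_(2) = ((-n - 1)/(n + 5)) − (-1/3), i.e. 2*(1 - n)/(3*(n + 5)).

S(n) = 2*(1 - n)/(3*(n + 5))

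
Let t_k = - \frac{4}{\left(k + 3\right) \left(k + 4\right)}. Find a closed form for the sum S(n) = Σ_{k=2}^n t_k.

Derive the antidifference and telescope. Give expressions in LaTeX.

S(n) = \frac{4 \left(1 - n\right)}{5 \left(n + 4\right)}

Step 1: r(k) = (k + 3)/(k + 5).
Normal form (A,B,C) = (k + 3, k + 5, 1).
Need (k + 3)·f(k+1) − (k + 4)·f(k) = 1.
From deg A=1, deg B=1, deg C=0: d=1.
Match coefficients ⇒ f(k) = k/3.
Get s_k = R·t_k = -4*k/(3*k + 9) with R(k) = B(k−1)f(k)/C(k) = k*(k + 4)/3.
Δs = -4/(k**2 + 7*k + 12), as required.
Telescope: S(n) = s_(n+1) − s_(2) = 4*(-n - 1)/(3*(n + 4)) − (-8/15) = 4*(1 - n)/(5*(n + 4)).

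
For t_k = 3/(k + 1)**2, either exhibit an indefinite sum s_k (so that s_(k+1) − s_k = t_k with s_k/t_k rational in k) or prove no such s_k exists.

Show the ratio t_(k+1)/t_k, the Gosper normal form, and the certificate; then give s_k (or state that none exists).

no hypergeometric antidifference exists

t_(k+1)/t_k = (k + 1)**2/(k + 2)**2.
Factor: A=k**2 + 2*k + 1; B=k**2 + 4*k + 4; C=1.
f must satisfy (k**2 + 2*k + 1)·f(k+1) − (k**2 + 2*k + 1)·f(k) = 1.
d = 0 from the (2,2,0) case.
Write f(k) = c0. Then LHS − RHS = -1, requiring -1 = 0: contradictory. No certificate.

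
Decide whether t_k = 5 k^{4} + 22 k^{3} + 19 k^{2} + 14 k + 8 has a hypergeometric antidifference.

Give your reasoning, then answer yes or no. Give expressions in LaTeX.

The ratio is (5*k**4 + 42*k**3 + 115*k**2 + 138*k + 68)/(5*k**4 + 22*k**3 + 19*k**2 + 14*k + 8).
A = 1, B = 1, C = k**4 + 22*k**3/5 + 19*k**2/5 + 14*k/5 + 8/5.
f must satisfy (1)·f(k+1) − (1)·f(k) = k**4 + 22*k**3/5 + 19*k**2/5 + 14*k/5 + 8/5.
Bound: deg f ≤ 5.
Match coefficients ⇒ f(k) = k*(k**4 + 3*k**3 - 3*k**2 + 3*k + 4)/5.
So s_k = (B(k−1)f/C)·t_k = (k*(k**4 + 3*k**3 - 3*k**2 + 3*k + 4)/(5*k**4 + 22*k**3 + 19*k**2 + 14*k + 8))·t_k = k*(k**4 + 3*k**3 - 3*k**2 + 3*k + 4).
Check: Δs_k = 5*k**4 + 22*k**3 + 19*k**2 + 14*k + 8. ✓

Yes. s_k = k \left(k^{4} + 3 k^{3} - 3 k^{2} + 3 k + 4\right).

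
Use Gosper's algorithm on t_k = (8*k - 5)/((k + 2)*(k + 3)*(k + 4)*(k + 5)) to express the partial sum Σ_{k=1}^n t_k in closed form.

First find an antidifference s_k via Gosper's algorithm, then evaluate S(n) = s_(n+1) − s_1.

t_(k+1)/t_k = (k + 2)*(8*k + 3)/((k + 6)*(8*k - 5)).
Gosper form: A/B · C(k+1)/C(k) with A=k + 2, B=k + 6, C=k - 5/8.
Need (k + 2)·f(k+1) − (k + 5)·f(k) = k - 5/8.
Degrees (1,1,1) ⇒ d ≤ 3.
Solve for f: f(k) = k*(k - 5)*(k + 14)/192 (degree 3 ≤ 3).
Then R = B(k−1)f/C = k*(k - 5)*(k + 5)*(k + 14)/(24*(8*k - 5)), so s_k = R(k)·t_k = k*(k**2 + 9*k - 70)/(24*(k + 2)*(k + 3)*(k + 4)).
Check: Δs_k = (8*k - 5)/(k**4 + 14*k**3 + 71*k**2 + 154*k + 120). ✓
s_(n+1) = (n**3 + 12*n**2 - 49*n - 60)/(24*(n**3 + 12*n**2 + 47*n + 60)) and s_(1) = -1/24, so S(n) = n*(n**2 + 12*n - 1)/(12*(n**3 + 12*n**2 + 47*n + 60)).

S(n) = n*(n**2 + 12*n - 1)/(12*(n**3 + 12*n**2 + 47*n + 60))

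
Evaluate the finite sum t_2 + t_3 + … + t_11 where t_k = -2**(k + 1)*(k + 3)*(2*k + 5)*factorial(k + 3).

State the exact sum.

Σ = -139262089494525120

Step 1: r(k) = (k + 4)**2*(4*k + 14)/((k + 3)*(2*k + 5)).
Take A(k)=2*k + 8, B(k)=1, C(k)=k**2 + 11*k/2 + 15/2.
Solve (2*k + 8)·f(k+1) − (1)·f(k) = k**2 + 11*k/2 + 15/2.
deg f ≤ 1 (via 1,0,2).
Solving with deg f ≤ 1: f(k) = (k + 1)/2.
Then R = B(k−1)f/C = (k + 1)/((k + 3)*(2*k + 5)), so s_k = R(k)·t_k = -2**(k + 1)*(k + 1)*factorial(k + 3).
Check: Δs_k = -2**(k + 1)*(k + 3)*(2*k + 5)*factorial(k + 3). ✓
Σ_(k=2)^(11) t_k = s_(12) − s_(2) = -139262089494528000 − (-2880) = -139262089494525120.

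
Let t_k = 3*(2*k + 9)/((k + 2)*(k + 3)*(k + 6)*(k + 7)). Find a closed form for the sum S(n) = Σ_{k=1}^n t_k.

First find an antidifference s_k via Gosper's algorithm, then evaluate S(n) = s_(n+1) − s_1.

Compute t_(k+1)/t_k: get (k + 2)*(k + 6)*(2*k + 11)/((k + 4)*(k + 8)*(2*k + 9)).
A = k + 2, B = k + 8, C = k**3 + 27*k**2/2 + 121*k/2 + 90.
Solve (k + 2)·f(k+1) − (k + 7)·f(k) = k**3 + 27*k**2/2 + 121*k/2 + 90.
Degrees (1,1,3) ⇒ d ≤ 5.
Match coefficients ⇒ f(k) = k*(k + 3)*(k + 4)*(k + 5)*(k + 8)/24.
Then R = B(k−1)f/C = k*(k + 3)*(k + 7)*(k + 8)/(12*(2*k + 9)), so s_k = R(k)·t_k = k*(k + 8)/(4*(k**2 + 8*k + 12)).
Verify: 3*(2*k + 9)/(k**4 + 18*k**3 + 113*k**2 + 288*k + 252) matches t_k.
Σ_(k=1)^n t_k = s_(n+1) − s_(1) = ((n**2 + 10*n + 9)/(4*(n**2 + 10*n + 21))) − (3/28), i.e. n*(n + 10)/(7*(n**2 + 10*n + 21)).

S(n) = n*(n + 10)/(7*(n**2 + 10*n + 21))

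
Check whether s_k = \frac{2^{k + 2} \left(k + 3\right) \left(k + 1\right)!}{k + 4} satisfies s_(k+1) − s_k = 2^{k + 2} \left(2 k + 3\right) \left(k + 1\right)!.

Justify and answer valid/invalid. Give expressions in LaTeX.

Invalid: residual - \frac{2^{k + 2} \left(2 k^{2} + 11 k + 11\right) \left(k + 1\right)!}{\left(k + 4\right) \left(k + 5\right)} ≠ 0.

s_(k+1) = 2**(k + 3)*(k + 4)*factorial(k + 2)/(k + 5)
s_(k+1) − s_k = 2**(k + 2)*(2*k + 7)*(k**2 + 6*k + 7)*factorial(k + 1)/((k + 4)*(k + 5))
(s_(k+1) − s_k) − t_k = -2**(k + 2)*(2*k**2 + 11*k + 11)*factorial(k + 1)/((k + 4)*(k + 5))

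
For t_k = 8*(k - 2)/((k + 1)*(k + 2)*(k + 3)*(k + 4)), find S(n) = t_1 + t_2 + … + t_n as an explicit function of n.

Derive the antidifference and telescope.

S(n) = -4*n/(n**3 + 9*n**2 + 26*n + 24)

t_(k+1)/t_k = (k - 1)*(k + 1)/((k - 2)*(k + 5)).
Factor: A=k + 1; B=k + 5; C=k - 2.
f must satisfy (k + 1)·f(k+1) − (k + 4)·f(k) = k - 2.
d = 3 from the (1,1,1) case.
Match coefficients ⇒ f(k) = -k*(k**2 + 6*k + 17)/12.
R(k) = B(k−1)·f(k)/C(k) = -k*(k + 4)*(k**2 + 6*k + 17)/(12*(k - 2)); s_k = R·t_k = 2*k*(-k**2 - 6*k - 17)/(3*(k + 1)*(k + 2)*(k + 3)).
Check: Δs_k = 8*(k - 2)/(k**4 + 10*k**3 + 35*k**2 + 50*k + 24). ✓
Telescope: S(n) = s_(n+1) − s_(1) = 2*(-n**3 - 9*n**2 - 32*n - 24)/(3*(n**3 + 9*n**2 + 26*n + 24)) − (-2/3) = -4*n/(n**3 + 9*n**2 + 26*n + 24).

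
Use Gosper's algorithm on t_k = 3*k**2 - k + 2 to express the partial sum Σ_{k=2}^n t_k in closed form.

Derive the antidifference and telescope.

Step 1: r(k) = (-k + 3*(k + 1)**2 + 1)/(3*k**2 - k + 2).
A = 1, B = 1, C = k**2 - k/3 + 2/3.
Solve (1)·f(k+1) − (1)·f(k) = k**2 - k/3 + 2/3.
Degrees (0,0,2) ⇒ d ≤ 3.
Solve for f: f(k) = k*(k**2 - 2*k + 3)/3 (degree 3 ≤ 3).
So s_k = (B(k−1)f/C)·t_k = (k*(k**2 - 2*k + 3)/(3*k**2 - k + 2))·t_k = k*(k**2 - 2*k + 3).
s_(k+1) − s_k = 3*k**2 - k + 2 = t_k.
s_(n+1) = n**3 + n**2 + 2*n + 2 and s_(2) = 6, so S(n) = n**3 + n**2 + 2*n - 4.

S(n) = n**3 + n**2 + 2*n - 4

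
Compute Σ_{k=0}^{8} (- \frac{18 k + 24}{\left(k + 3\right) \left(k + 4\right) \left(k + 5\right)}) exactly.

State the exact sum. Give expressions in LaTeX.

Σ = -51/26

t_(k+1)/t_k = (k + 3)*(3*k + 7)/((k + 6)*(3*k + 4)).
Normal form (A,B,C) = (k + 3, k + 6, k + 4/3).
Need (k + 3)·f(k+1) − (k + 5)·f(k) = k + 4/3.
deg f ≤ 2 (via 1,1,1).
Coefficient equations give f(k) = k*(13*k + 19)/72.
Get s_k = R·t_k = -k*(13*k + 19)/(4*(k + 3)*(k + 4)) with R(k) = B(k−1)f(k)/C(k) = k*(k + 5)*(13*k + 19)/(24*(3*k + 4)).
Verify: 6*(-3*k - 4)/(k**3 + 12*k**2 + 47*k + 60) matches t_k.
Telescoping: Σ = s_(9) − s_(0) = -51/26 − (0) = -51/26.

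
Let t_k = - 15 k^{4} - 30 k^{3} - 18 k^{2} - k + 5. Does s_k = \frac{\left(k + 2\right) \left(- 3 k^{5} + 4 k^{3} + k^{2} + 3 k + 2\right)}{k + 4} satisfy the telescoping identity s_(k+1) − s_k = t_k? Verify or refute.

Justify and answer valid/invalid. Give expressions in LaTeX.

s_(k+1) = (k + 3)*(3*k - 3*(k + 1)**5 + 4*(k + 1)**3 + (k + 1)**2 + 5)/(k + 5)
s_(k+1) − s_k = (-15*k**6 - 141*k**5 - 408*k**4 - 479*k**3 - 216*k**2 + 29*k + 64)/(k**2 + 9*k + 20)
(s_(k+1) − s_k) − t_k = 4*(6*k**5 + 45*k**4 + 71*k**3 + 37*k**2 + k - 9)/(k**2 + 9*k + 20)

Invalid: residual \frac{4 \left(6 k^{5} + 45 k^{4} + 71 k^{3} + 37 k^{2} + k - 9\right)}{k^{2} + 9 k + 20} ≠ 0.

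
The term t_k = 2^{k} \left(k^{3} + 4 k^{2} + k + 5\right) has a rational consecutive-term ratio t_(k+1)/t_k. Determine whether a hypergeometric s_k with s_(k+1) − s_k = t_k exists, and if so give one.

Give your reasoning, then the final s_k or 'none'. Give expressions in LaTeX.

Step 1: r(k) = 2*(k**3 + 7*k**2 + 12*k + 11)/(k**3 + 4*k**2 + k + 5).
Normal form (A,B,C) = (2, 1, k**3 + 4*k**2 + k + 5).
Solve (2)·f(k+1) − (1)·f(k) = k**3 + 4*k**2 + k + 5.
Degrees (0,0,3) ⇒ d ≤ 3.
Coefficient equations give f(k) = k**3 - 2*k**2 + 3*k + 1.
R(k) = B(k−1)·f(k)/C(k) = (k**3 - 2*k**2 + 3*k + 1)/(k**3 + 4*k**2 + k + 5); s_k = R·t_k = 2**k*(k**3 - 2*k**2 + 3*k + 1).
Check: Δs_k = 2**k*(k**3 + 4*k**2 + k + 5). ✓

s_k = 2^{k} \left(k^{3} - 2 k^{2} + 3 k + 1\right)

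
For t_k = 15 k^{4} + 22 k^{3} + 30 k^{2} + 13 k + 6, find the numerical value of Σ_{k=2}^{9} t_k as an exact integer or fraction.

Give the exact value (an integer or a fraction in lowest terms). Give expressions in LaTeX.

Σ = 283648

Step 1: r(k) = (15*k**4 + 82*k**3 + 186*k**2 + 199*k + 86)/(15*k**4 + 22*k**3 + 30*k**2 + 13*k + 6).
Normal form (A,B,C) = (1, 1, k**4 + 22*k**3/15 + 2*k**2 + 13*k/15 + 2/5).
f must satisfy (1)·f(k+1) − (1)·f(k) = k**4 + 22*k**3/15 + 2*k**2 + 13*k/15 + 2/5.
Degrees (0,0,4) ⇒ d ≤ 5.
Solve for f: f(k) = k*(3*k**4 - 2*k**3 + 4*k**2 - 3*k + 4)/15 (degree 5 ≤ 5).
Get s_k = R·t_k = k*(3*k**4 - 2*k**3 + 4*k**2 - 3*k + 4) with R(k) = B(k−1)f(k)/C(k) = k*(3*k**4 - 2*k**3 + 4*k**2 - 3*k + 4)/(15*k**4 + 22*k**3 + 30*k**2 + 13*k + 6).
Check: Δs_k = 15*k**4 + 22*k**3 + 30*k**2 + 13*k + 6. ✓
Evaluate s at k=10 and k=2: 283740 and 92; difference 283648.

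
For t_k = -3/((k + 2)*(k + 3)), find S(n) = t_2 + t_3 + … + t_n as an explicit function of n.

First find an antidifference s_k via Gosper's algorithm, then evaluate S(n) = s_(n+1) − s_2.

S(n) = 3*(1 - n)/(4*(n + 3))

t_(k+1)/t_k = (k + 2)/(k + 4).
A = k + 2, B = k + 4, C = 1.
f must satisfy (k + 2)·f(k+1) − (k + 3)·f(k) = 1.
From deg A=1, deg B=1, deg C=0: d=1.
Coefficient equations give f(k) = k/2.
Get s_k = R·t_k = -3*k/(2*k + 4) with R(k) = B(k−1)f(k)/C(k) = k*(k + 3)/2.
Check: Δs_k = -3/(k**2 + 5*k + 6). ✓
s_(n+1) = 3*(-n - 1)/(2*(n + 3)) and s_(2) = -3/4, so S(n) = 3*(1 - n)/(4*(n + 3)).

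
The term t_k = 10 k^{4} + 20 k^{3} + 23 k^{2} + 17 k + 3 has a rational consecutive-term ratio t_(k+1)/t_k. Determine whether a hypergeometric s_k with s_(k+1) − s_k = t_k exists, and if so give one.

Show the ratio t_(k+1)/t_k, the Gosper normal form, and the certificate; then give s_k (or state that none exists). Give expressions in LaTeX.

s_k = k \left(2 k^{4} + k^{2} + 2 k - 2\right)

r(k) = (10*k**4 + 60*k**3 + 143*k**2 + 163*k + 73)/(10*k**4 + 20*k**3 + 23*k**2 + 17*k + 3) after simplifying.
Gosper form: A/B · C(k+1)/C(k) with A=1, B=1, C=k**4 + 2*k**3 + 23*k**2/10 + 17*k/10 + 3/10.
Solve (1)·f(k+1) − (1)·f(k) = k**4 + 2*k**3 + 23*k**2/10 + 17*k/10 + 3/10.
Bound: deg f ≤ 5.
Match coefficients ⇒ f(k) = k*(2*k**4 + k**2 + 2*k - 2)/10.
Certificate R = B(k−1)f/C = k*(2*k**4 + k**2 + 2*k - 2)/(10*k**4 + 20*k**3 + 23*k**2 + 17*k + 3) gives s_k = k*(2*k**4 + k**2 + 2*k - 2).
Δs = 10*k**4 + 20*k**3 + 23*k**2 + 17*k + 3, as required.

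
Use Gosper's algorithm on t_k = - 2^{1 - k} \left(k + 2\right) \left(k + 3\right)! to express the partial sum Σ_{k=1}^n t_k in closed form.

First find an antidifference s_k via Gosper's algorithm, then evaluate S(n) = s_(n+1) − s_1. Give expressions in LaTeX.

S(n) = 48 - 2 \cdot 2^{- n} \left(n + 4\right)!

r(k) = (k + 3)*(k + 4)/(2*(k + 2)) after simplifying.
Factor: A=k/2 + 2; B=1; C=k + 2.
Set up (k/2 + 2)·f(k+1) − (1)·f(k) − (k + 2) = 0.
deg f ≤ 0 (via 1,0,1).
Solving with deg f ≤ 0: f(k) = 2.
R(k) = B(k−1)·f(k)/C(k) = 2/(k + 2); s_k = R·t_k = -2**(2 - k)*factorial(k + 3).
Δs = -2**(1 - k)*(k + 2)*factorial(k + 3), as required.
Σ_(k=1)^n t_k = s_(n+1) − s_(1) = (-2**(1 - n)*factorial(n + 4)) − (-48), i.e. 48 - 2*factorial(n + 4)/2**n.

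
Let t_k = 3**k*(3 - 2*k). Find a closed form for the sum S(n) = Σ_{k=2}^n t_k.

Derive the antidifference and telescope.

S(n) = -3*3**n*n + 6*3**n - 9

Step 1: r(k) = 3*(2*k - 1)/(2*k - 3).
So A=3 and B=1, with C=k - 3/2.
f must satisfy (3)·f(k+1) − (1)·f(k) = k - 3/2.
Bound: deg f ≤ 1.
Match coefficients ⇒ f(k) = (k - 3)/2.
R(k) = B(k−1)·f(k)/C(k) = (k - 3)/(2*k - 3); s_k = R·t_k = 3**k*(3 - k).
Check: Δs_k = 3**k*(3 - 2*k). ✓
Telescope: S(n) = s_(n+1) − s_(2) = 3**(n + 1)*(2 - n) − (9) = -3*3**n*n + 6*3**n - 9.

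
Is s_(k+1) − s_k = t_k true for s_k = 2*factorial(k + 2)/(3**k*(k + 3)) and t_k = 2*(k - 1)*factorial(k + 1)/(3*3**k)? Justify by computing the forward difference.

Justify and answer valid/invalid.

Invalid: residual -2*(k**2 + 2*k - 6)*factorial(k + 1)/(3*3**k*(k + 3)*(k + 4)) ≠ 0.

s_(k+1) = 2*factorial(k + 3)/(3*3**k*(k + 4))
s_(k+1) − s_k = 2*(k**2 + 3*k - 3)*factorial(k + 2)/(3*3**k*(k + 3)*(k + 4))
(s_(k+1) − s_k) − t_k = -2*(k**2 + 2*k - 6)*factorial(k + 1)/(3*3**k*(k + 3)*(k + 4))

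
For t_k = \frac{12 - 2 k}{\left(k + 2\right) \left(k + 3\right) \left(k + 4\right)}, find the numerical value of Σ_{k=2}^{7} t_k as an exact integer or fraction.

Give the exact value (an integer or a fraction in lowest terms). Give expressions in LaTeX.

r(k) = (k - 5)*(k + 2)/((k - 6)*(k + 5)) after simplifying.
A = k + 2, B = k + 5, C = k - 6.
Key eq: (k + 2)·f(k+1) = (k + 4)·f(k) + (k - 6).
d = 2 from the (1,1,1) case.
Match coefficients ⇒ f(k) = -k*(k + 8)/3.
Get s_k = R·t_k = 2*k*(k + 8)/(3*(k + 2)*(k + 3)) with R(k) = B(k−1)f(k)/C(k) = -k*(k + 4)*(k + 8)/(3*(k - 6)).
Δs = 2*(6 - k)/(k**3 + 9*k**2 + 26*k + 24), as required.
Σ_(k=2)^(7) t_k = s_(8) − s_(2) = 128/165 − (2/3) = 6/55.

Σ = 6/55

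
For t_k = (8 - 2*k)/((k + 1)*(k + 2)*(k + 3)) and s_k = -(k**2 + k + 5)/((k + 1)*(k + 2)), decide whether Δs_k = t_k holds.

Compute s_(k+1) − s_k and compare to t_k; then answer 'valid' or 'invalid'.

Valid — Δs_k = t_k.

s_(k+1) = (-k - (k + 1)**2 - 6)/((k + 2)*(k + 3))
s_(k+1) − s_k = 2*(4 - k)/(k**3 + 6*k**2 + 11*k + 6)
(s_(k+1) − s_k) − t_k = 0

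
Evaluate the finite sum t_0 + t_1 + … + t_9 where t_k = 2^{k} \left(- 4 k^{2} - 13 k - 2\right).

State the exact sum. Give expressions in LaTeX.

Ratio r(k) = 2*(4*k**2 + 21*k + 19)/(4*k**2 + 13*k + 2).
Gosper form: A/B · C(k+1)/C(k) with A=2, B=1, C=k**2 + 13*k/4 + 1/2.
Set up (2)·f(k+1) − (1)·f(k) − (k**2 + 13*k/4 + 1/2) = 0.
Degrees (0,0,2) ⇒ d ≤ 2.
Coefficient equations give f(k) = k*(4*k - 3)/4.
Certificate R = B(k−1)f/C = k*(4*k - 3)/(4*k**2 + 13*k + 2) gives s_k = 2**k*k*(3 - 4*k).
Check: Δs_k = 2**k*(-4*k**2 - 13*k - 2). ✓
Telescoping: Σ = s_(10) − s_(0) = -378880 − (0) = -378880.

Σ = -378880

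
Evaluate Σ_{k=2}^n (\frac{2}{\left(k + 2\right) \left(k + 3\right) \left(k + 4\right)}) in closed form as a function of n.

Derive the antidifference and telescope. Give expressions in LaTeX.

Ratio r(k) = (k + 2)/(k + 5).
A = k + 2, B = k + 5, C = 1.
Solve (k + 2)·f(k+1) − (k + 4)·f(k) = 1.
deg f ≤ 2 (via 1,1,0).
A polynomial solution: f(k) = k*(k + 5)/12.
R(k) = B(k−1)·f(k)/C(k) = k*(k + 4)*(k + 5)/12; s_k = R·t_k = k*(k + 5)/(6*(k + 2)*(k + 3)).
s_(k+1) − s_k = 2/(k**3 + 9*k**2 + 26*k + 24) = t_k.
Evaluate: s_(n+1) = (n**2 + 7*n + 6)/(6*(n**2 + 7*n + 12)); subtract s_(2) = 7/60 ⇒ S(n) = (n**2 + 7*n - 8)/(20*(n**2 + 7*n + 12)).

S(n) = \frac{n^{2} + 7 n - 8}{20 \left(n^{2} + 7 n + 12\right)}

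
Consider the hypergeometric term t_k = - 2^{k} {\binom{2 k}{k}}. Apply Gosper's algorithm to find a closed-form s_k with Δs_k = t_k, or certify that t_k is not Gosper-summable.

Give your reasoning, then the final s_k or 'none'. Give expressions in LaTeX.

The ratio is 4*(2*k + 1)/(k + 1).
Gosper form: A/B · C(k+1)/C(k) with A=8*k + 4, B=k + 1, C=1.
Solve (8*k + 4)·f(k+1) − (k)·f(k) = 1.
Bound: deg f ≤ -1.
Negative degree bound (-1): no f exists, t_k not Gosper-summable.

none (Gosper's algorithm certifies no s_k)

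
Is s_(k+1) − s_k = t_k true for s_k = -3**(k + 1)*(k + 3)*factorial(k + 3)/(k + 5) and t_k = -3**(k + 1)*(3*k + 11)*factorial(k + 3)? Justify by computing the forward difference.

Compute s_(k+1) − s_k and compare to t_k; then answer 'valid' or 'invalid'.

s_(k+1) = -3**(k + 2)*(k + 4)*factorial(k + 4)/(k + 6)
s_(k+1) − s_k = -3**(k + 1)*(3*k**3 + 38*k**2 + 159*k + 222)*factorial(k + 3)/((k + 5)*(k + 6))
(s_(k+1) − s_k) − t_k = 6*3**k*(3*k**2 + 26*k + 54)*factorial(k + 3)/((k + 5)*(k + 6))

Invalid: residual 6*3**k*(3*k**2 + 26*k + 54)*factorial(k + 3)/((k + 5)*(k + 6)) ≠ 0.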